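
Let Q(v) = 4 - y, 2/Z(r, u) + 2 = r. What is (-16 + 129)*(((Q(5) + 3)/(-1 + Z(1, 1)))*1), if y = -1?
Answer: -904/3 ≈ -301.33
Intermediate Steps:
Z(r, u) = 2/(-2 + r)
Q(v) = 5 (Q(v) = 4 - 1*(-1) = 4 + 1 = 5)
(-16 + 129)*(((Q(5) + 3)/(-1 + Z(1, 1)))*1) = (-16 + 129)*(((5 + 3)/(-1 + 2/(-2 + 1)))*1) = 113*((8/(-1 + 2/(-1)))*1) = 113*((8/(-1 + 2*(-1)))*1) = 113*((8/(-1 - 2))*1) = 113*((8/(-3))*1) = 113*((8*(-1/3))*1) = 113*(-8/3*1) = 113*(-8/3) = -904/3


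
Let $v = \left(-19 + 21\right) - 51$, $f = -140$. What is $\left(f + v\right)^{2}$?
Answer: $35721$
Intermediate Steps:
$v = -49$ ($v = 2 - 51 = -49$)
$\left(f + v\right)^{2} = \left(-140 - 49\right)^{2} = \left(-189\right)^{2} = 35721$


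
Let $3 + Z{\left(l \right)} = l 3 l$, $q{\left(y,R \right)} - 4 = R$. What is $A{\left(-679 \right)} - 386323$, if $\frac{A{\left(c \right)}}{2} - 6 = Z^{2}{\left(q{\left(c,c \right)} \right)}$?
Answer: $3736677742457$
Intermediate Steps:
$q{\left(y,R \right)} = 4 + R$
$Z{\left(l \right)} = -3 + 3 l^{2}$ ($Z{\left(l \right)} = -3 + l 3 l = -3 + 3 l l = -3 + 3 l^{2}$)
$A{\left(c \right)} = 12 + 2 \left(-3 + 3 \left(4 + c\right)^{2}\right)^{2}$
$A{\left(-679 \right)} - 386323 = \left(12 + 18 \left(-1 + \left(4 - 679\right)^{2}\right)^{2}\right) - 386323 = \left(12 + 18 \left(-1 + \left(-675\right)^{2}\right)^{2}\right) - 386323 = \left(12 + 18 \left(-1 + 455625\right)^{2}\right) - 386323 = \left(12 + 18 \cdot 455624^{2}\right) - 386323 = \left(12 + 18 \cdot 207593229376\right) - 386323 = \left(12 + 3736678128768\right) - 386323 = 3736678128780 - 386323 = 3736677742457$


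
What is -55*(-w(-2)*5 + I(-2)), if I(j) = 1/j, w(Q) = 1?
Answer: 605/2 ≈ 302.50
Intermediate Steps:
-55*(-w(-2)*5 + I(-2)) = -55*(-1*1*5 + 1/(-2)) = -55*(-1*5 - ½) = -55*(-5 - ½) = -55*(-11/2) = 605/2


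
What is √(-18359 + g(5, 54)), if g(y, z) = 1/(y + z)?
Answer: 2*I*√15976905/59 ≈ 135.5*I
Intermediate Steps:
√(-18359 + g(5, 54)) = √(-18359 + 1/(5 + 54)) = √(-18359 + 1/59) = √(-1083180/59) = 2*I*√15976905/59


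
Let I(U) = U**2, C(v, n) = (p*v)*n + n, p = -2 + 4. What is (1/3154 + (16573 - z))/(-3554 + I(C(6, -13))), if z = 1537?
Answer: 47423545/78872078 ≈ 0.60127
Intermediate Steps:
p = 2
C(v, n) = n + 2*n*v (C(v, n) = (2*v)*n + n = 2*n*v + n = n + 2*n*v)
(1/3154 + (16573 - z))/(-3554 + I(C(6, -13))) = (1/3154 + (16573 - 1*1537))/(-3554 + (-13*(1 + 2*6))**2) = (1/3154 + (16573 - 1537))/(-3554 + (-13*(1 + 12))**2) = (1/3154 + 15036)/(-3554 + (-13*13)**2) = 47423545/(3154*(-3554 + (-169)**2)) = 47423545/(3154*(-3554 + 28561)) = (47423545/3154)/25007 = (47423545/3154)*(1/25007) = 47423545/78872078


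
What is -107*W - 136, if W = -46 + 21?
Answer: 2539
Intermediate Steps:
W = -25
-107*W - 136 = -107*(-25) - 136 = 2675 - 136 = 2539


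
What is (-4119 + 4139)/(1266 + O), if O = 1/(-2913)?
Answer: 58260/3687857 ≈ 0.015798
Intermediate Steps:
O = -1/2913 ≈ -0.00034329
(-4119 + 4139)/(1266 + O) = (-4119 + 4139)/(1266 - 1/2913) = 20/(3687857/2913) = 20*(2913/3687857) = 58260/3687857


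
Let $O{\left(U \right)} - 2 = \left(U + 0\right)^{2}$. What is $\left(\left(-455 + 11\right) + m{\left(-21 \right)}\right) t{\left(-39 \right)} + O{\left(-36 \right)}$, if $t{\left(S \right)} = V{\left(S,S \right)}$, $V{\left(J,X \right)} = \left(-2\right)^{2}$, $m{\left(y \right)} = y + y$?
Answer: $-646$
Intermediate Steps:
$m{\left(y \right)} = 2 y$
$V{\left(J,X \right)} = 4$
$O{\left(U \right)} = 2 + U^{2}$ ($O{\left(U \right)} = 2 + \left(U + 0\right)^{2} = 2 + U^{2}$)
$t{\left(S \right)} = 4$
$\left(\left(-455 + 11\right) + m{\left(-21 \right)}\right) t{\left(-39 \right)} + O{\left(-36 \right)} = \left(\left(-455 + 11\right) + 2 \left(-21\right)\right) 4 + \left(2 + \left(-36\right)^{2}\right) = \left(-444 - 42\right) 4 + \left(2 + 1296\right) = \left(-486\right) 4 + 1298 = -1944 + 1298 = -646$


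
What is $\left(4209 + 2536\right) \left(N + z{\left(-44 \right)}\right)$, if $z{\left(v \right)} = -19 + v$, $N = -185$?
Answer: $-1672760$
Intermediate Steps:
$\left(4209 + 2536\right) \left(N + z{\left(-44 \right)}\right) = \left(4209 + 2536\right) \left(-185 - 63\right) = 6745 \left(-185 - 63\right) = 6745 \left(-248\right) = -1672760$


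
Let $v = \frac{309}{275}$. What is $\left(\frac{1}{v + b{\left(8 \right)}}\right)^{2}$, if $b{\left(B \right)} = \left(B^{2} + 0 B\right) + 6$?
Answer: $\frac{75625}{382554481} \approx 0.00019768$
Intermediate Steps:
$b{\left(B \right)} = 6 + B^{2}$ ($b{\left(B \right)} = \left(B^{2} + 0\right) + 6 = B^{2} + 6 = 6 + B^{2}$)
$v = \frac{309}{275}$ ($v = 309 \cdot \frac{1}{275} = \frac{309}{275} \approx 1.1236$)
$\left(\frac{1}{v + b{\left(8 \right)}}\right)^{2} = \left(\frac{1}{\frac{309}{275} + \left(6 + 8^{2}\right)}\right)^{2} = \left(\frac{1}{\frac{309}{275} + \left(6 + 64\right)}\right)^{2} = \left(\frac{1}{\frac{309}{275} + 70}\right)^{2} = \left(\frac{1}{\frac{19559}{275}}\right)^{2} = \left(\frac{275}{19559}\right)^{2} = \frac{75625}{382554481}$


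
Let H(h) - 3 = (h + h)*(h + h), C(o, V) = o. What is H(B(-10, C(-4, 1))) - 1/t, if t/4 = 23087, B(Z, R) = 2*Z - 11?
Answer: 355262755/92348 ≈ 3847.0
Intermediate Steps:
B(Z, R) = -11 + 2*Z
H(h) = 3 + 4*h² (H(h) = 3 + (h + h)*(h + h) = 3 + (2*h)*(2*h) = 3 + 4*h²)
t = 92348 (t = 4*23087 = 92348)
H(B(-10, C(-4, 1))) - 1/t = (3 + 4*(-11 + 2*(-10))²) - 1/92348 = (3 + 4*(-11 - 20)²) - 1*1/92348 = (3 + 4*(-31)²) - 1/92348 = (3 + 4*961) - 1/92348 = (3 + 3844) - 1/92348 = 3847 - 1/92348 = 355262755/92348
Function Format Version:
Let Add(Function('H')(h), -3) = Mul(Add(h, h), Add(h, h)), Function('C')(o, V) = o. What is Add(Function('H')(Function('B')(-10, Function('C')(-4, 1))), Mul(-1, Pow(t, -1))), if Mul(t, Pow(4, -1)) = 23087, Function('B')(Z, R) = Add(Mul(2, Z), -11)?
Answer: Rational(355262755, 92348) ≈ 3847.0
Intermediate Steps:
Function('B')(Z, R) = Add(-11, Mul(2, Z))
Function('H')(h) = Add(3, Mul(4, Pow(h, 2))) (Function('H')(h) = Add(3, Mul(Add(h, h), Add(h, h))) = Add(3, Mul(Mul(2, h), Mul(2, h))) = Add(3, Mul(4, Pow(h, 2))))
t = 92348 (t = Mul(4, 23087) = 92348)
Add(Function('H')(Function('B')(-10, Function('C')(-4, 1))), Mul(-1, Pow(t, -1))) = Add(Add(3, Mul(4, Pow(Add(-11, Mul(2, -10)), 2))), Mul(-1, Pow(92348, -1))) = Add(Add(3, Mul(4, Pow(Add(-11, -20), 2))), Mul(-1, Rational(1, 92348))) = Add(Add(3, Mul(4, Pow(-31, 2))), Rational(-1, 92348)) = Add(Add(3, Mul(4, 961)), Rational(-1, 92348)) = Add(Add(3, 3844), Rational(-1, 92348)) = Add(3847, Rational(-1, 92348)) = Rational(355262755, 92348)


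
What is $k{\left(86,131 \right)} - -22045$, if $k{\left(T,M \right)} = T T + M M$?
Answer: $46602$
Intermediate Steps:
$k{\left(T,M \right)} = M^{2} + T^{2}$ ($k{\left(T,M \right)} = T^{2} + M^{2} = M^{2} + T^{2}$)
$k{\left(86,131 \right)} - -22045 = \left(131^{2} + 86^{2}\right) - -22045 = \left(17161 + 7396\right) + 22045 = 24557 + 22045 = 46602$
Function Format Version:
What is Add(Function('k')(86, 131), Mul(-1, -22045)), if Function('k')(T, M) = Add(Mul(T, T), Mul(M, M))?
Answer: 46602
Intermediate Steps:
Function('k')(T, M) = Add(Pow(M, 2), Pow(T, 2)) (Function('k')(T, M) = Add(Pow(T, 2), Pow(M, 2)) = Add(Pow(M, 2), Pow(T, 2)))
Add(Function('k')(86, 131), Mul(-1, -22045)) = Add(Add(Pow(131, 2), Pow(86, 2)), Mul(-1, -22045)) = Add(Add(17161, 7396), 22045) = Add(24557, 22045) = 46602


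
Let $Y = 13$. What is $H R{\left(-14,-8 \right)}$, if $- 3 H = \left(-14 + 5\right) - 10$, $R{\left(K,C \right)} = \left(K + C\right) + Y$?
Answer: $-57$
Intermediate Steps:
$R{\left(K,C \right)} = 13 + C + K$ ($R{\left(K,C \right)} = \left(K + C\right) + 13 = \left(C + K\right) + 13 = 13 + C + K$)
$H = \frac{19}{3}$ ($H = - \frac{\left(-14 + 5\right) - 10}{3} = - \frac{-9 - 10}{3} = \left(- \frac{1}{3}\right) \left(-19\right) = \frac{19}{3} \approx 6.3333$)
$H R{\left(-14,-8 \right)} = \frac{19 \left(13 - 8 - 14\right)}{3} = \frac{19}{3} \left(-9\right) = -57$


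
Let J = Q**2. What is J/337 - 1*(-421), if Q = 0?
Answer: 421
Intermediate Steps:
J = 0 (J = 0**2 = 0)
J/337 - 1*(-421) = 0/337 - 1*(-421) = 0*(1/337) + 421 = 0 + 421 = 421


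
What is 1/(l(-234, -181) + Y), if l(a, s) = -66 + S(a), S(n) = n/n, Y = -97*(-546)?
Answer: 1/52897 ≈ 1.8905e-5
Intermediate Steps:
Y = 52962
S(n) = 1
l(a, s) = -65 (l(a, s) = -66 + 1 = -65)
1/(l(-234, -181) + Y) = 1/(-65 + 52962) = 1/52897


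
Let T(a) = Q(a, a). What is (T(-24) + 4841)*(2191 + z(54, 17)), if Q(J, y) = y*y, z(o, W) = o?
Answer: 12161165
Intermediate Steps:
Q(J, y) = y²
T(a) = a²
(T(-24) + 4841)*(2191 + z(54, 17)) = ((-24)² + 4841)*(2191 + 54) = (576 + 4841)*2245 = 5417*2245 = 12161165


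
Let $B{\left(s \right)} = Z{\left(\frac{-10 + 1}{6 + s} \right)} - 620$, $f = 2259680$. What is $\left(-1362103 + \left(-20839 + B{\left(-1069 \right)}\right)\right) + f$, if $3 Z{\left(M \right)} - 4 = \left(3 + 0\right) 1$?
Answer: $\frac{2628361}{3} \approx 8.7612 \cdot 10^{5}$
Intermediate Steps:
$Z{\left(M \right)} = \frac{7}{3}$ ($Z{\left(M \right)} = \frac{4}{3} + \frac{\left(3 + 0\right) 1}{3} = \frac{4}{3} + \frac{3 \cdot 1}{3} = \frac{4}{3} + \frac{1}{3} \cdot 3 = \frac{4}{3} + 1 = \frac{7}{3}$)
$B{\left(s \right)} = - \frac{1853}{3}$ ($B{\left(s \right)} = \frac{7}{3} - 620 = - \frac{1853}{3}$)
$\left(-1362103 + \left(-20839 + B{\left(-1069 \right)}\right)\right) + f = \left(-1362103 - \frac{64370}{3}\right) + 2259680 = - \frac{4150679}{3} + 2259680 = \frac{2628361}{3}$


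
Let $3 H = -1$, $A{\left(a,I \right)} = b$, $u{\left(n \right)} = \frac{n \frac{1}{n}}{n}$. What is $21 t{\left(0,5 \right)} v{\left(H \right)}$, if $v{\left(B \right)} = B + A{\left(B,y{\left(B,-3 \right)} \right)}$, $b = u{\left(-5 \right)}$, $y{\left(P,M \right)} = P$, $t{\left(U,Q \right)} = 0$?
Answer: $0$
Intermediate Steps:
$u{\left(n \right)} = \frac{1}{n}$ ($u{\left(n \right)} = 1 \frac{1}{n} = \frac{1}{n}$)
$b = - \frac{1}{5}$ ($b = \frac{1}{-5} = - \frac{1}{5} \approx -0.2$)
$A{\left(a,I \right)} = - \frac{1}{5}$
$H = - \frac{1}{3}$ ($H = \frac{1}{3} \left(-1\right) = - \frac{1}{3} \approx -0.33333$)
$v{\left(B \right)} = - \frac{1}{5} + B$ ($v{\left(B \right)} = B - \frac{1}{5} = - \frac{1}{5} + B$)
$21 t{\left(0,5 \right)} v{\left(H \right)} = 21 \cdot 0 \left(- \frac{1}{5} - \frac{1}{3}\right) = 0 \left(- \frac{8}{15}\right) = 0$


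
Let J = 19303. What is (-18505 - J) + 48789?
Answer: 10981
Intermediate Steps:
(-18505 - J) + 48789 = (-18505 - 1*19303) + 48789 = (-18505 - 19303) + 48789 = -37808 + 48789 = 10981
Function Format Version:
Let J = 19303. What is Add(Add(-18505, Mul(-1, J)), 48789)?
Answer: 10981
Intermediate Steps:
Add(Add(-18505, Mul(-1, J)), 48789) = Add(Add(-18505, Mul(-1, 19303)), 48789) = Add(Add(-18505, -19303), 48789) = Add(-37808, 48789) = 10981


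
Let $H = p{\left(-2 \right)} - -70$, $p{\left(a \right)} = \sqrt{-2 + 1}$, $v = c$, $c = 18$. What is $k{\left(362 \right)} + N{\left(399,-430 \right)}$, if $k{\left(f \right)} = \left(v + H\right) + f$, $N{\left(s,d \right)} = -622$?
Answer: $-172 + i \approx -172.0 + 1.0 i$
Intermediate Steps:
$v = 18$
$p{\left(a \right)} = i$ ($p{\left(a \right)} = \sqrt{-1} = i$)
$H = 70 + i$ ($H = i - -70 = i + 70 = 70 + i \approx 70.0 + 1.0 i$)
$k{\left(f \right)} = 88 + i + f$ ($k{\left(f \right)} = \left(18 + \left(70 + i\right)\right) + f = \left(88 + i\right) + f = 88 + i + f$)
$k{\left(362 \right)} + N{\left(399,-430 \right)} = \left(88 + i + 362\right) - 622 = \left(450 + i\right) - 622 = -172 + i$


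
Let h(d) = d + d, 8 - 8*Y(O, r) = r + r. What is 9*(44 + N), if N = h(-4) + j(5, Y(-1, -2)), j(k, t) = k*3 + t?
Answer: 945/2 ≈ 472.50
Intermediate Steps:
Y(O, r) = 1 - r/4 (Y(O, r) = 1 - (r + r)/8 = 1 - r/4)
j(k, t) = t + 3*k (j(k, t) = 3*k + t = t + 3*k)
h(d) = 2*d
N = 17/2 (N = 2*(-4) + ((1 - 1/4*(-2)) + 3*5) = -8 + ((1 + 1/2) + 15) = -8 + (3/2 + 15) = -8 + 33/2 = 17/2 ≈ 8.5000)
9*(44 + N) = 9*(44 + 17/2) = 9*(105/2) = 945/2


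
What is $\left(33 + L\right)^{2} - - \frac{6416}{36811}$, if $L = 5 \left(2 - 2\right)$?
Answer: $\frac{40093595}{36811} \approx 1089.2$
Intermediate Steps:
$L = 0$ ($L = 5 \cdot 0 = 0$)
$\left(33 + L\right)^{2} - - \frac{6416}{36811} = \left(33 + 0\right)^{2} - - \frac{6416}{36811} = 33^{2} - \left(-6416\right) \frac{1}{36811} = 1089 - - \frac{6416}{36811} = 1089 + \frac{6416}{36811} = \frac{40093595}{36811}$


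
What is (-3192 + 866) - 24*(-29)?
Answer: -1630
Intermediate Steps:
(-3192 + 866) - 24*(-29) = -2326 + 696 = -1630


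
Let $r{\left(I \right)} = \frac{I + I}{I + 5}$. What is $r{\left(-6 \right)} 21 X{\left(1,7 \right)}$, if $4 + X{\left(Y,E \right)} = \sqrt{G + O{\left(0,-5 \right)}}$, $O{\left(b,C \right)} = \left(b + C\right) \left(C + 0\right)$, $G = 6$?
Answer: $-1008 + 252 \sqrt{31} \approx 395.08$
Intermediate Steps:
$O{\left(b,C \right)} = C \left(C + b\right)$ ($O{\left(b,C \right)} = \left(C + b\right) C = C \left(C + b\right)$)
$r{\left(I \right)} = \frac{2 I}{5 + I}$
$X{\left(Y,E \right)} = -4 + \sqrt{31}$ ($X{\left(Y,E \right)} = -4 + \sqrt{6 - 5 \left(-5 + 0\right)} = -4 + \sqrt{6 - -25} = -4 + \sqrt{6 + 25} = -4 + \sqrt{31}$)
$r{\left(-6 \right)} 21 X{\left(1,7 \right)} = 2 \left(-6\right) \frac{1}{5 - 6} \cdot 21 \left(-4 + \sqrt{31}\right) = 2 \left(-6\right) \frac{1}{-1} \cdot 21 \left(-4 + \sqrt{31}\right) = 2 \left(-6\right) \left(-1\right) 21 \left(-4 + \sqrt{31}\right) = 12 \cdot 21 \left(-4 + \sqrt{31}\right) = 252 \left(-4 + \sqrt{31}\right) = -1008 + 252 \sqrt{31}$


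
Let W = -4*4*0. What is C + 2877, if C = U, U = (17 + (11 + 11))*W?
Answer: 2877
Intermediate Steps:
W = 0 (W = -16*0 = 0)
U = 0 (U = (17 + (11 + 11))*0 = (17 + 22)*0 = 39*0 = 0)
C = 0
C + 2877 = 0 + 2877 = 2877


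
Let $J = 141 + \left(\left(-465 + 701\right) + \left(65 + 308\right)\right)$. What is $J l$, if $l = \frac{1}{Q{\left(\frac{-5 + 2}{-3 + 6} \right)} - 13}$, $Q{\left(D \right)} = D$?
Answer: $- \frac{375}{7} \approx -53.571$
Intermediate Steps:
$J = 750$ ($J = 141 + \left(236 + 373\right) = 141 + 609 = 750$)
$l = - \frac{1}{14}$ ($l = \frac{1}{\frac{-5 + 2}{-3 + 6} - 13} = \frac{1}{- \frac{3}{3} - 13} = \frac{1}{\left(-3\right) \frac{1}{3} - 13} = \frac{1}{-1 - 13} = \frac{1}{-14} = - \frac{1}{14} \approx -0.071429$)
$J l = 750 \left(- \frac{1}{14}\right) = - \frac{375}{7}$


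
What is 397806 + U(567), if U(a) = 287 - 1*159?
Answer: 397934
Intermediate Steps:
U(a) = 128 (U(a) = 287 - 159 = 128)
397806 + U(567) = 397806 + 128 = 397934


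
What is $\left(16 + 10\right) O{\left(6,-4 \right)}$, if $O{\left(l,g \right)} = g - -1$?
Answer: $-78$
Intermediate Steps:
$O{\left(l,g \right)} = 1 + g$ ($O{\left(l,g \right)} = g + 1 = 1 + g$)
$\left(16 + 10\right) O{\left(6,-4 \right)} = \left(16 + 10\right) \left(1 - 4\right) = 26 \left(-3\right) = -78$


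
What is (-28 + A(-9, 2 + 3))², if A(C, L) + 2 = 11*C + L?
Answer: 15376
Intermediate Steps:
A(C, L) = -2 + L + 11*C (A(C, L) = -2 + (11*C + L) = -2 + (L + 11*C) = -2 + L + 11*C)
(-28 + A(-9, 2 + 3))² = (-28 + (-2 + (2 + 3) + 11*(-9)))² = (-28 + (-2 + 5 - 99))² = (-28 - 96)² = (-124)² = 15376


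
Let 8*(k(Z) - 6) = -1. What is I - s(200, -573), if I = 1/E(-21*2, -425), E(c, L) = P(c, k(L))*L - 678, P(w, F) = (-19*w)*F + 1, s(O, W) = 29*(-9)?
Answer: 2081328053/7974437 ≈ 261.00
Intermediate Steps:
k(Z) = 47/8 (k(Z) = 6 + (⅛)*(-1) = 6 - ⅛ = 47/8)
s(O, W) = -261
P(w, F) = 1 - 19*F*w (P(w, F) = -19*F*w + 1 = 1 - 19*F*w)
E(c, L) = -678 + L*(1 - 893*c/8) (E(c, L) = (1 - 19*47/8*c)*L - 678 = (1 - 893*c/8)*L - 678 = L*(1 - 893*c/8) - 678 = -678 + L*(1 - 893*c/8))
I = -4/7974437 (I = 1/(-678 - 425 - 893/8*(-425)*(-21*2)) = 1/(-678 - 425 - 893/8*(-425)*(-42)) = 1/(-678 - 425 - 7970025/4) = 1/(-7974437/4) = -4/7974437 ≈ -5.0160e-7)
I - s(200, -573) = -4/7974437 - 1*(-261) = -4/7974437 + 261 = 2081328053/7974437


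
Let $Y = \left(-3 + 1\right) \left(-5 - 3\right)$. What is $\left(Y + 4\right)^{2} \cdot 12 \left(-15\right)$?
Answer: $-72000$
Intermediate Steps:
$Y = 16$ ($Y = \left(-2\right) \left(-8\right) = 16$)
$\left(Y + 4\right)^{2} \cdot 12 \left(-15\right) = \left(16 + 4\right)^{2} \cdot 12 \left(-15\right) = 20^{2} \cdot 12 \left(-15\right) = 400 \cdot 12 \left(-15\right) = 4800 \left(-15\right) = -72000$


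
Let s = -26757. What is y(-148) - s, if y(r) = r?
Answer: 26609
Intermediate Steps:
y(-148) - s = -148 - 1*(-26757) = -148 + 26757 = 26609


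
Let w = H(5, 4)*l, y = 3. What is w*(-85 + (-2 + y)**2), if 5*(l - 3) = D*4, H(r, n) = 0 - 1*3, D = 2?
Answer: 5796/5 ≈ 1159.2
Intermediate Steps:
H(r, n) = -3 (H(r, n) = 0 - 3 = -3)
l = 23/5 (l = 3 + (2*4)/5 = 3 + (1/5)*8 = 3 + 8/5 = 23/5 ≈ 4.6000)
w = -69/5 (w = -3*23/5 = -69/5 ≈ -13.800)
w*(-85 + (-2 + y)**2) = -69*(-85 + (-2 + 3)**2)/5 = -69*(-85 + 1**2)/5 = -69*(-85 + 1)/5 = -69/5*(-84) = 5796/5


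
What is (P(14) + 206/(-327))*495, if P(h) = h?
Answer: 721380/109 ≈ 6618.2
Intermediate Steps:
(P(14) + 206/(-327))*495 = (14 + 206/(-327))*495 = (14 + 206*(-1/327))*495 = (14 - 206/327)*495 = (4372/327)*495 = 721380/109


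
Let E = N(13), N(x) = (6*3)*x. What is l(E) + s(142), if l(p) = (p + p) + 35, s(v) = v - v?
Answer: 503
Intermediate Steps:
N(x) = 18*x
s(v) = 0
E = 234 (E = 18*13 = 234)
l(p) = 35 + 2*p (l(p) = 2*p + 35 = 35 + 2*p)
l(E) + s(142) = (35 + 2*234) + 0 = (35 + 468) + 0 = 503 + 0 = 503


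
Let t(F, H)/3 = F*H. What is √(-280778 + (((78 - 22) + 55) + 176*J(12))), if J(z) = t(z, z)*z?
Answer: √631717 ≈ 794.81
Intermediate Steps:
t(F, H) = 3*F*H (t(F, H) = 3*(F*H) = 3*F*H)
J(z) = 3*z³ (J(z) = (3*z*z)*z = (3*z²)*z = 3*z³)
√(-280778 + (((78 - 22) + 55) + 176*J(12))) = √(-280778 + (((78 - 22) + 55) + 176*(3*12³))) = √(-280778 + ((56 + 55) + 176*(3*1728))) = √(-280778 + (111 + 176*5184)) = √(-280778 + (111 + 912384)) = √(-280778 + 912495) = √631717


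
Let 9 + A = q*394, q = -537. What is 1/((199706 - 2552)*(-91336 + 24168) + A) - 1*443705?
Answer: -5875830665615596/13242651459 ≈ -4.4371e+5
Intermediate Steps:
A = -211587 (A = -9 - 537*394 = -9 - 211578 = -211587)
1/((199706 - 2552)*(-91336 + 24168) + A) - 1*443705 = 1/((199706 - 2552)*(-91336 + 24168) - 211587) - 1*443705 = 1/(197154*(-67168) - 211587) - 443705 = 1/(-13242439872 - 211587) - 443705 = 1/(-13242651459) - 443705 = -1/13242651459 - 443705 = -5875830665615596/13242651459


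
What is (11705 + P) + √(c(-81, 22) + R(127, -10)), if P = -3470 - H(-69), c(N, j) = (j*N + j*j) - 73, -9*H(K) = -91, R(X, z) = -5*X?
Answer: 74024/9 + I*√2006 ≈ 8224.9 + 44.788*I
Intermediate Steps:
H(K) = 91/9 (H(K) = -⅑*(-91) = 91/9)
c(N, j) = -73 + j² + N*j (c(N, j) = (N*j + j²) - 73 = (j² + N*j) - 73 = -73 + j² + N*j)
P = -31321/9 (P = -3470 - 1*91/9 = -3470 - 91/9 = -31321/9 ≈ -3480.1)
(11705 + P) + √(c(-81, 22) + R(127, -10)) = (11705 - 31321/9) + √((-73 + 22² - 81*22) - 5*127) = 74024/9 + √((-73 + 484 - 1782) - 635) = 74024/9 + √(-1371 - 635) = 74024/9 + √(-2006) = 74024/9 + I*√2006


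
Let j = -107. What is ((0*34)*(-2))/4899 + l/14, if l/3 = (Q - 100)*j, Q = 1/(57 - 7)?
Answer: 1604679/700 ≈ 2292.4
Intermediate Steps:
Q = 1/50 ≈ 0.020000
l = 1604679/50 (l = 3*((1/50 - 100)*(-107)) = 3*(-4999/50*(-107)) = 3*(534893/50) = 1604679/50 ≈ 32094.)
((0*34)*(-2))/4899 + l/14 = ((0*34)*(-2))/4899 + (1604679/50)/14 = (0*(-2))*(1/4899) + (1604679/50)*(1/14) = 0*(1/4899) + 1604679/700 = 0 + 1604679/700 = 1604679/700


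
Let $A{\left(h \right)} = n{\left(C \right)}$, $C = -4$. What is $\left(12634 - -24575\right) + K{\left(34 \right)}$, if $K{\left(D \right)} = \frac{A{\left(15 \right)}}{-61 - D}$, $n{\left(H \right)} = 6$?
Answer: $\frac{3534849}{95} \approx 37209.0$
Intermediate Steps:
$A{\left(h \right)} = 6$
$K{\left(D \right)} = \frac{6}{-61 - D}$
$\left(12634 - -24575\right) + K{\left(34 \right)} = \left(12634 - -24575\right) - \frac{6}{61 + 34} = \left(12634 + 24575\right) - \frac{6}{95} = 37209 - \frac{6}{95} = \frac{3534849}{95}$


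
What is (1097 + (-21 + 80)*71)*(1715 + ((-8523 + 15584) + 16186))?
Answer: 131949132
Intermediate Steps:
(1097 + (-21 + 80)*71)*(1715 + ((-8523 + 15584) + 16186)) = (1097 + 59*71)*(1715 + (7061 + 16186)) = (1097 + 4189)*(1715 + 23247) = 5286*24962 = 131949132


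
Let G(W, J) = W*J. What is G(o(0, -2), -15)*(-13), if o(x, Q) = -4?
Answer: -780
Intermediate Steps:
G(W, J) = J*W
G(o(0, -2), -15)*(-13) = -15*(-4)*(-13) = 60*(-13) = -780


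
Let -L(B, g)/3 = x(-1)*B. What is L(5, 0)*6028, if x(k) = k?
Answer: 90420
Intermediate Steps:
L(B, g) = 3*B (L(B, g) = -(-3)*B = 3*B)
L(5, 0)*6028 = (3*5)*6028 = 15*6028 = 90420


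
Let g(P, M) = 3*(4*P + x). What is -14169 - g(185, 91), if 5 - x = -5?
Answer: -16419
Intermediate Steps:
x = 10 (x = 5 - 1*(-5) = 5 + 5 = 10)
g(P, M) = 30 + 12*P (g(P, M) = 3*(4*P + 10) = 3*(10 + 4*P) = 30 + 12*P)
-14169 - g(185, 91) = -14169 - (30 + 12*185) = -14169 - (30 + 2220) = -14169 - 1*2250 = -14169 - 2250 = -16419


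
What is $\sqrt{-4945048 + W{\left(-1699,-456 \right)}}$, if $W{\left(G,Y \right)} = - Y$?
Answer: $4 i \sqrt{309037} \approx 2223.6 i$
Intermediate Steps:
$\sqrt{-4945048 + W{\left(-1699,-456 \right)}} = \sqrt{-4945048 - -456} = \sqrt{-4945048 + 456} = \sqrt{-4944592} = 4 i \sqrt{309037}$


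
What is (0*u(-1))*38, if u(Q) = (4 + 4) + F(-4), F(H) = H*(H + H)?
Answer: 0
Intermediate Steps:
F(H) = 2*H² (F(H) = H*(2*H) = 2*H²)
u(Q) = 40 (u(Q) = (4 + 4) + 2*(-4)² = 8 + 2*16 = 8 + 32 = 40)
(0*u(-1))*38 = (0*40)*38 = 0*38 = 0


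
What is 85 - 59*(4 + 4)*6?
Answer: -2747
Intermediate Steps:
85 - 59*(4 + 4)*6 = 85 - 472*6 = 85 - 59*48 = 85 - 2832 = -2747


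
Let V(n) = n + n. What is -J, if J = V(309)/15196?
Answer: -309/7598 ≈ -0.040669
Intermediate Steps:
V(n) = 2*n
J = 309/7598 (J = (2*309)/15196 = 618*(1/15196) = 309/7598 ≈ 0.040669)
-J = -1*309/7598 = -309/7598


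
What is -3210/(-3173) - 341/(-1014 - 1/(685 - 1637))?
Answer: 375341546/278452961 ≈ 1.3480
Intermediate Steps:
-3210/(-3173) - 341/(-1014 - 1/(685 - 1637)) = -3210*(-1/3173) - 341/(-1014 - 1/(-952)) = 3210/3173 - 341/(-1014 - 1*(-1/952)) = 3210/3173 - 341/(-1014 + 1/952) = 3210/3173 - 341/(-965327/952) = 3210/3173 - 341*(-952/965327) = 3210/3173 + 29512/87757 = 375341546/278452961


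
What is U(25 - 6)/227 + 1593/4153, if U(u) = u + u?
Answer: 519425/942731 ≈ 0.55098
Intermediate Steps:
U(u) = 2*u
U(25 - 6)/227 + 1593/4153 = (2*(25 - 6))/227 + 1593/4153 = (2*19)*(1/227) + 1593*(1/4153) = 38*(1/227) + 1593/4153 = 38/227 + 1593/4153 = 519425/942731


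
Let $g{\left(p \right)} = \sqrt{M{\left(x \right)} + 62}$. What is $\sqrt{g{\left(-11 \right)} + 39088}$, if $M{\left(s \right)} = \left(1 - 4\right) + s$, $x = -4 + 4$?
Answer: $\sqrt{39088 + \sqrt{59}} \approx 197.73$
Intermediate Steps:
$x = 0$
$M{\left(s \right)} = -3 + s$
$g{\left(p \right)} = \sqrt{59}$ ($g{\left(p \right)} = \sqrt{\left(-3 + 0\right) + 62} = \sqrt{-3 + 62} = \sqrt{59}$)
$\sqrt{g{\left(-11 \right)} + 39088} = \sqrt{\sqrt{59} + 39088} = \sqrt{39088 + \sqrt{59}}$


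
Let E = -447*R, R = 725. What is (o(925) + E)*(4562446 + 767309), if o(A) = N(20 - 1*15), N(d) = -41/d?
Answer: -1727284055616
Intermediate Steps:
o(A) = -41/5 (o(A) = -41/(20 - 1*15) = -41/(20 - 15) = -41/5)
E = -324075 (E = -447*725 = -324075)
(o(925) + E)*(4562446 + 767309) = (-41/5 - 324075)*(4562446 + 767309) = -1620416/5*5329755 = -1727284055616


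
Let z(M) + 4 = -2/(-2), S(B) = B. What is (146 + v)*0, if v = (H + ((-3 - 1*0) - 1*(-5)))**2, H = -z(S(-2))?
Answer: 0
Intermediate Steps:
z(M) = -3 (z(M) = -4 - 2/(-2) = -4 - 2*(-1/2) = -4 + 1 = -3)
H = 3 (H = -1*(-3) = 3)
v = 25 (v = (3 + ((-3 - 1*0) - 1*(-5)))**2 = (3 + ((-3 + 0) + 5))**2 = (3 + (-3 + 5))**2 = (3 + 2)**2 = 5**2 = 25)
(146 + v)*0 = (146 + 25)*0 = 171*0 = 0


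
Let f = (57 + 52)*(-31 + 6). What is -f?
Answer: 2725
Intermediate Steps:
f = -2725 (f = 109*(-25) = -2725)
-f = -1*(-2725) = 2725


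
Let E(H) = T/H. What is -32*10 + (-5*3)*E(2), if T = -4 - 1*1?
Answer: -565/2 ≈ -282.50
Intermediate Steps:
T = -5 (T = -4 - 1 = -5)
E(H) = -5/H
-32*10 + (-5*3)*E(2) = -32*10 + (-5*3)*(-5/2) = -320 - (-75)/2 = -320 - 15*(-5/2) = -320 + 75/2 = -565/2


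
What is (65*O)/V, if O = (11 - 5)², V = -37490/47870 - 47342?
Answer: -3733860/75543301 ≈ -0.049427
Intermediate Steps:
V = -226629903/4787 (V = -37490*1/47870 - 47342 = -3749/4787 - 47342 = -226629903/4787 ≈ -47343.)
O = 36 (O = 6² = 36)
(65*O)/V = (65*36)/(-226629903/4787) = 2340*(-4787/226629903) = -3733860/75543301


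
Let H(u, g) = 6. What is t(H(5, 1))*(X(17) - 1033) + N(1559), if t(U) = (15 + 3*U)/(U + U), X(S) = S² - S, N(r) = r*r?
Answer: 9713553/4 ≈ 2.4284e+6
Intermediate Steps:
N(r) = r²
t(U) = (15 + 3*U)/(2*U) (t(U) = (15 + 3*U)/((2*U)) = (15 + 3*U)*(1/(2*U)) = (15 + 3*U)/(2*U))
t(H(5, 1))*(X(17) - 1033) + N(1559) = ((3/2)*(5 + 6)/6)*(17*(-1 + 17) - 1033) + 1559² = ((3/2)*(⅙)*11)*(17*16 - 1033) + 2430481 = 11*(272 - 1033)/4 + 2430481 = (11/4)*(-761) + 2430481 = -8371/4 + 2430481 = 9713553/4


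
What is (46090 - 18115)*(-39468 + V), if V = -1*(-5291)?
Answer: -956101575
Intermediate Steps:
V = 5291
(46090 - 18115)*(-39468 + V) = (46090 - 18115)*(-39468 + 5291) = 27975*(-34177) = -956101575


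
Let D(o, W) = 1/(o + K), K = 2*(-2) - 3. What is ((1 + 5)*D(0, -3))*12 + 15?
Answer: 33/7 ≈ 4.7143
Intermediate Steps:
K = -7 (K = -4 - 3 = -7)
D(o, W) = 1/(-7 + o) (D(o, W) = 1/(o - 7) = 1/(-7 + o))
((1 + 5)*D(0, -3))*12 + 15 = ((1 + 5)/(-7 + 0))*12 + 15 = (6/(-7))*12 + 15 = (6*(-1/7))*12 + 15 = -6/7*12 + 15 = -72/7 + 15 = 33/7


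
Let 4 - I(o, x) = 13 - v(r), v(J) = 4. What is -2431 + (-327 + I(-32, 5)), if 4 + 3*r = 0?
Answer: -2763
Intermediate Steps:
r = -4/3 (r = -4/3 + (1/3)*0 = -4/3 + 0 = -4/3 ≈ -1.3333)
I(o, x) = -5 (I(o, x) = 4 - (13 - 1*4) = 4 - (13 - 4) = 4 - 1*9 = 4 - 9 = -5)
-2431 + (-327 + I(-32, 5)) = -2431 + (-327 - 5) = -2431 - 332 = -2763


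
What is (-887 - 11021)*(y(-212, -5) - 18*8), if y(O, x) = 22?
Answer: 1452776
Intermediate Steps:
(-887 - 11021)*(y(-212, -5) - 18*8) = (-887 - 11021)*(22 - 18*8) = -11908*(22 - 144) = -11908*(-122) = 1452776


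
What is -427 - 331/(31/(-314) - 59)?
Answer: -7819905/18557 ≈ -421.40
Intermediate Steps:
-427 - 331/(31/(-314) - 59) = -427 - 331/(31*(-1/314) - 59) = -427 - 331/(-31/314 - 59) = -427 - 331/(-18557/314) = -427 - 331*(-314/18557) = -427 + 103934/18557 = -7819905/18557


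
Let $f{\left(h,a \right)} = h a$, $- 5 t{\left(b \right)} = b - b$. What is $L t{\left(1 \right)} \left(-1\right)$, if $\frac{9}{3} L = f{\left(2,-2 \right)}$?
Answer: $0$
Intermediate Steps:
$t{\left(b \right)} = 0$ ($t{\left(b \right)} = - \frac{b - b}{5} = \left(- \frac{1}{5}\right) 0 = 0$)
$f{\left(h,a \right)} = a h$
$L = - \frac{4}{3}$ ($L = \frac{\left(-2\right) 2}{3} = \frac{1}{3} \left(-4\right) = - \frac{4}{3} \approx -1.3333$)
$L t{\left(1 \right)} \left(-1\right) = \left(- \frac{4}{3}\right) 0 \left(-1\right) = 0 \left(-1\right) = 0$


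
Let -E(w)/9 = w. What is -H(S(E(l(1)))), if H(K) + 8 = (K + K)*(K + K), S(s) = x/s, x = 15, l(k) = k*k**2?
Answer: -28/9 ≈ -3.1111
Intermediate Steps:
l(k) = k**3
E(w) = -9*w
S(s) = 15/s
H(K) = -8 + 4*K**2 (H(K) = -8 + (K + K)*(K + K) = -8 + (2*K)*(2*K) = -8 + 4*K**2)
-H(S(E(l(1)))) = -(-8 + 4*(15/((-9*1**3)))**2) = -(-8 + 4*(15/((-9*1)))**2) = -(-8 + 4*(15/(-9))**2) = -(-8 + 4*(15*(-1/9))**2) = -(-8 + 4*(-5/3)**2) = -(-8 + 4*(25/9)) = -(-8 + 100/9) = -1*28/9 = -28/9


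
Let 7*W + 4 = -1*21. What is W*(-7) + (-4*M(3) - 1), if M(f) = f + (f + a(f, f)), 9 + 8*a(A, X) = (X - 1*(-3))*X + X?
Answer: -6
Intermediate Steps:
a(A, X) = -9/8 + X/8 + X*(3 + X)/8 (a(A, X) = -9/8 + ((X - 1*(-3))*X + X)/8 = -9/8 + ((X + 3)*X + X)/8 = -9/8 + ((3 + X)*X + X)/8 = -9/8 + (X*(3 + X) + X)/8 = -9/8 + (X + X*(3 + X))/8 = -9/8 + (X/8 + X*(3 + X)/8) = -9/8 + X/8 + X*(3 + X)/8)
M(f) = -9/8 + f²/8 + 5*f/2 (M(f) = f + (f + (-9/8 + f/2 + f²/8)) = f + (-9/8 + f²/8 + 3*f/2) = -9/8 + f²/8 + 5*f/2)
W = -25/7 (W = -4/7 + (-1*21)/7 = -4/7 + (⅐)*(-21) = -4/7 - 3 = -25/7 ≈ -3.5714)
W*(-7) + (-4*M(3) - 1) = -25/7*(-7) + (-4*(-9/8 + (⅛)*3² + (5/2)*3) - 1) = 25 + (-4*(-9/8 + (⅛)*9 + 15/2) - 1) = 25 + (-4*(-9/8 + 9/8 + 15/2) - 1) = 25 + (-4*15/2 - 1) = 25 + (-30 - 1) = 25 - 31 = -6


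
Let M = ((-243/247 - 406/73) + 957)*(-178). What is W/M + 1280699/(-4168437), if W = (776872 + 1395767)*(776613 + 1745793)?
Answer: -29421688006982129559215/908272941922554 ≈ -3.2393e+7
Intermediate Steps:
W = 5480277649434 (W = 2172639*2522406 = 5480277649434)
M = -3050500988/18031 (M = ((-243*1/247 - 406*1/73) + 957)*(-178) = ((-243/247 - 406/73) + 957)*(-178) = (-118021/18031 + 957)*(-178) = (17137646/18031)*(-178) = -3050500988/18031 ≈ -1.6918e+5)
W/M + 1280699/(-4168437) = 5480277649434/(-3050500988/18031) + 1280699/(-4168437) = 5480277649434*(-18031/3050500988) + 1280699*(-1/4168437) = -49407443148472227/1525250494 - 182957/595491 = -29421688006982129559215/908272941922554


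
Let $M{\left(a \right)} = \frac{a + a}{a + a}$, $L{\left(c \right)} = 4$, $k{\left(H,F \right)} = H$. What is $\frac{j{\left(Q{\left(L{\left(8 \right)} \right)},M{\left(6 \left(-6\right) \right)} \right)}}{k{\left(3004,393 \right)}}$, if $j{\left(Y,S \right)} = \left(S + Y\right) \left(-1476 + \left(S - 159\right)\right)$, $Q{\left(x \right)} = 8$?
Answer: $- \frac{7353}{1502} \approx -4.8955$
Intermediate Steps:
$M{\left(a \right)} = 1$ ($M{\left(a \right)} = \frac{2 a}{2 a} = 2 a \frac{1}{2 a} = 1$)
$j{\left(Y,S \right)} = \left(-1635 + S\right) \left(S + Y\right)$ ($j{\left(Y,S \right)} = \left(S + Y\right) \left(-1476 + \left(S - 159\right)\right) = \left(S + Y\right) \left(-1476 + \left(-159 + S\right)\right) = \left(S + Y\right) \left(-1635 + S\right) = \left(-1635 + S\right) \left(S + Y\right)$)
$\frac{j{\left(Q{\left(L{\left(8 \right)} \right)},M{\left(6 \left(-6\right) \right)} \right)}}{k{\left(3004,393 \right)}} = \frac{1^{2} - 1635 - 13080 + 1 \cdot 8}{3004} = \left(1 - 1635 - 13080 + 8\right) \frac{1}{3004} = \left(-14706\right) \frac{1}{3004} = - \frac{7353}{1502}$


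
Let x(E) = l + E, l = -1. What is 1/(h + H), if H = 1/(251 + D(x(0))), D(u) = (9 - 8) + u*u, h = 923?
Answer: 253/233520 ≈ 0.0010834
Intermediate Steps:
x(E) = -1 + E
D(u) = 1 + u²
H = 1/253 (H = 1/(251 + (1 + (-1 + 0)²)) = 1/(251 + (1 + (-1)²)) = 1/(251 + (1 + 1)) = 1/(251 + 2) = 1/253 ≈ 0.0039526)
1/(h + H) = 1/(923 + 1/253) = 1/(233520/253) = 253/233520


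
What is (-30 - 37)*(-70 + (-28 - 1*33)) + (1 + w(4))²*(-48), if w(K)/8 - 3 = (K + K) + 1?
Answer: -442855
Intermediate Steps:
w(K) = 32 + 16*K (w(K) = 24 + 8*((K + K) + 1) = 24 + 8*(2*K + 1) = 24 + 8*(1 + 2*K) = 24 + (8 + 16*K) = 32 + 16*K)
(-30 - 37)*(-70 + (-28 - 1*33)) + (1 + w(4))²*(-48) = (-30 - 37)*(-70 + (-28 - 1*33)) + (1 + (32 + 16*4))²*(-48) = -67*(-70 + (-28 - 33)) + (1 + (32 + 64))²*(-48) = -67*(-70 - 61) + (1 + 96)²*(-48) = -67*(-131) + 97²*(-48) = 8777 + 9409*(-48) = 8777 - 451632 = -442855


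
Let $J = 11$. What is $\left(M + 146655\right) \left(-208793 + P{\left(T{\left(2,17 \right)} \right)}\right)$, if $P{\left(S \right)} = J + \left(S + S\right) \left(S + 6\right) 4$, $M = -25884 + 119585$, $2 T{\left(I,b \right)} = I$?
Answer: $-50168546456$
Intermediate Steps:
$T{\left(I,b \right)} = \frac{I}{2}$
$M = 93701$
$P{\left(S \right)} = 11 + 8 S \left(6 + S\right)$ ($P{\left(S \right)} = 11 + \left(S + S\right) \left(S + 6\right) 4 = 11 + 2 S \left(6 + S\right) 4 = 11 + 8 S \left(6 + S\right)$)
$\left(M + 146655\right) \left(-208793 + P{\left(T{\left(2,17 \right)} \right)}\right) = \left(93701 + 146655\right) \left(-208793 + \left(11 + 8 \left(\frac{1}{2} \cdot 2\right)^{2} + 48 \cdot \frac{1}{2} \cdot 2\right)\right) = 240356 \left(-208793 + \left(11 + 8 \cdot 1^{2} + 48 \cdot 1\right)\right) = 240356 \left(-208793 + \left(11 + 8 \cdot 1 + 48\right)\right) = 240356 \left(-208793 + \left(11 + 8 + 48\right)\right) = 240356 \left(-208793 + 67\right) = 240356 \left(-208726\right) = -50168546456$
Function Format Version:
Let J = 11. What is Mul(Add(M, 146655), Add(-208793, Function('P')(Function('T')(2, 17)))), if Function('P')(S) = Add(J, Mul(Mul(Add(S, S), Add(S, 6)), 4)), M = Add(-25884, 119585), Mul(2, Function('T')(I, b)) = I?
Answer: -50168546456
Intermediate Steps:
Function('T')(I, b) = Mul(Rational(1, 2), I)
M = 93701
Function('P')(S) = Add(11, Mul(8, S, Add(6, S))) (Function('P')(S) = Add(11, Mul(Mul(Add(S, S), Add(S, 6)), 4)) = Add(11, Mul(Mul(Mul(2, S), Add(6, S)), 4)) = Add(11, Mul(Mul(2, S, Add(6, S)), 4)) = Add(11, Mul(8, S, Add(6, S))))
Mul(Add(M, 146655), Add(-208793, Function('P')(Function('T')(2, 17)))) = Mul(Add(93701, 146655), Add(-208793, Add(11, Mul(8, Pow(Mul(Rational(1, 2), 2), 2)), Mul(48, Mul(Rational(1, 2), 2))))) = Mul(240356, Add(-208793, Add(11, Mul(8, Pow(1, 2)), Mul(48, 1)))) = Mul(240356, Add(-208793, Add(11, Mul(8, 1), 48))) = Mul(240356, Add(-208793, Add(11, 8, 48))) = Mul(240356, Add(-208793, 67)) = Mul(240356, -208726) = -50168546456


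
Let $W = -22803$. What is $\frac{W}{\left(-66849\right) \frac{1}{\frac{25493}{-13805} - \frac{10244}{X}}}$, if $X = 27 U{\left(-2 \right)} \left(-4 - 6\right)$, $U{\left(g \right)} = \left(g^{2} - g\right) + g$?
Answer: $\frac{3934760609}{1510118910} \approx 2.6056$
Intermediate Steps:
$U{\left(g \right)} = g^{2}$
$X = -1080$ ($X = 27 \left(-2\right)^{2} \left(-4 - 6\right) = 27 \cdot 4 \left(-4 - 6\right) = 108 \left(-10\right) = -1080$)
$\frac{W}{\left(-66849\right) \frac{1}{\frac{25493}{-13805} - \frac{10244}{X}}} = - \frac{22803}{\left(-66849\right) \frac{1}{\frac{25493}{-13805} - \frac{10244}{-1080}}} = - \frac{22803}{\left(-66849\right) \frac{1}{25493 \left(- \frac{1}{13805}\right) - - \frac{2561}{270}}} = - \frac{22803}{\left(-66849\right) \frac{1}{- \frac{25493}{13805} + \frac{2561}{270}}} = - \frac{22803}{\left(-66849\right) \frac{1}{\frac{5694299}{745470}}} = - \frac{22803}{\left(-66849\right) \frac{745470}{5694299}} = - \frac{22803}{- \frac{49833924030}{5694299}} = \left(-22803\right) \left(- \frac{5694299}{49833924030}\right) = \frac{3934760609}{1510118910}$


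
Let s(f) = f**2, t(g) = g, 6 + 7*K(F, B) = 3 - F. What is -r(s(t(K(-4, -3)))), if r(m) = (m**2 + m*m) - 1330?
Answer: 3193328/2401 ≈ 1330.0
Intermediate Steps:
K(F, B) = -3/7 - F/7 (K(F, B) = -6/7 + (3 - F)/7 = -6/7 + (3/7 - F/7) = -3/7 - F/7)
r(m) = -1330 + 2*m**2 (r(m) = (m**2 + m**2) - 1330 = 2*m**2 - 1330 = -1330 + 2*m**2)
-r(s(t(K(-4, -3)))) = -(-1330 + 2*((-3/7 - 1/7*(-4))**2)**2) = -(-1330 + 2*((-3/7 + 4/7)**2)**2) = -(-1330 + 2*((1/7)**2)**2) = -(-1330 + 2*(1/49)**2) = -(-1330 + 2*(1/2401)) = -(-1330 + 2/2401) = -1*(-3193328/2401) = 3193328/2401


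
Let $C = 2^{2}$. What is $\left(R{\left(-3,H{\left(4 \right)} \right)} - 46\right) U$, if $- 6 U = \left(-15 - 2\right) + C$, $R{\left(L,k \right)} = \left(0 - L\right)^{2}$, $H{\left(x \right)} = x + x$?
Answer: $- \frac{481}{6} \approx -80.167$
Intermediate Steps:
$H{\left(x \right)} = 2 x$
$C = 4$
$R{\left(L,k \right)} = L^{2}$ ($R{\left(L,k \right)} = \left(- L\right)^{2} = L^{2}$)
$U = \frac{13}{6}$ ($U = - \frac{\left(-15 - 2\right) + 4}{6} = - \frac{-17 + 4}{6} = \left(- \frac{1}{6}\right) \left(-13\right) = \frac{13}{6} \approx 2.1667$)
$\left(R{\left(-3,H{\left(4 \right)} \right)} - 46\right) U = \left(\left(-3\right)^{2} - 46\right) \frac{13}{6} = \left(9 - 46\right) \frac{13}{6} = \left(-37\right) \frac{13}{6} = - \frac{481}{6}$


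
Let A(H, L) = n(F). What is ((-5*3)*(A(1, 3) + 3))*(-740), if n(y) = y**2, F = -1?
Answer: 44400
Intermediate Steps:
A(H, L) = 1 (A(H, L) = (-1)**2 = 1)
((-5*3)*(A(1, 3) + 3))*(-740) = ((-5*3)*(1 + 3))*(-740) = -15*4*(-740) = -60*(-740) = 44400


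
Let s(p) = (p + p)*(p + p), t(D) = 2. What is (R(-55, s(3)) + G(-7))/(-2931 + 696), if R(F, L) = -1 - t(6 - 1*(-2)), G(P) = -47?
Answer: 10/447 ≈ 0.022371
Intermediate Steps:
s(p) = 4*p² (s(p) = (2*p)*(2*p) = 4*p²)
R(F, L) = -3 (R(F, L) = -1 - 1*2 = -1 - 2 = -3)
(R(-55, s(3)) + G(-7))/(-2931 + 696) = (-3 - 47)/(-2931 + 696) = -50/(-2235) = -50*(-1/2235) = 10/447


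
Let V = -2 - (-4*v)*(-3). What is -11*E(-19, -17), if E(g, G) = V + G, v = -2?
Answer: -55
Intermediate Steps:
V = 22 (V = -2 - (-4*(-2))*(-3) = -2 - 8*(-3) = -2 - 1*(-24) = -2 + 24 = 22)
E(g, G) = 22 + G
-11*E(-19, -17) = -11*(22 - 17) = -11*5 = -55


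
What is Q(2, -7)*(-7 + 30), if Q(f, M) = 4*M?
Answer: -644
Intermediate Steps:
Q(2, -7)*(-7 + 30) = (4*(-7))*(-7 + 30) = -28*23 = -644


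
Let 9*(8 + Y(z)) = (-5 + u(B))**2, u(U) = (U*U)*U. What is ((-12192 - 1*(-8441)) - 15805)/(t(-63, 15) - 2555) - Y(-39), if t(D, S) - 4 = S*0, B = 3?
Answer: -875008/22959 ≈ -38.112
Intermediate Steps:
t(D, S) = 4 (t(D, S) = 4 + S*0 = 4 + 0 = 4)
u(U) = U**3 (u(U) = U**2*U = U**3)
Y(z) = 412/9 (Y(z) = -8 + (-5 + 3**3)**2/9 = -8 + (-5 + 27)**2/9 = -8 + (1/9)*22**2 = -8 + (1/9)*484 = -8 + 484/9 = 412/9)
((-12192 - 1*(-8441)) - 15805)/(t(-63, 15) - 2555) - Y(-39) = ((-12192 - 1*(-8441)) - 15805)/(4 - 2555) - 1*412/9 = ((-12192 + 8441) - 15805)/(-2551) - 412/9 = (-3751 - 15805)*(-1/2551) - 412/9 = -19556*(-1/2551) - 412/9 = 19556/2551 - 412/9 = -875008/22959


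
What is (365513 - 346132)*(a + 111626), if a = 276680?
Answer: 7525758586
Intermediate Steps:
(365513 - 346132)*(a + 111626) = (365513 - 346132)*(276680 + 111626) = 19381*388306 = 7525758586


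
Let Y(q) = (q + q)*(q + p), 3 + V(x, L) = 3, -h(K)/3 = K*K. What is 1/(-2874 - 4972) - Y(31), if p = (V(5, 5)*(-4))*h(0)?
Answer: -15080013/7846 ≈ -1922.0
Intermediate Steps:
h(K) = -3*K² (h(K) = -3*K*K = -3*K²)
V(x, L) = 0 (V(x, L) = -3 + 3 = 0)
p = 0 (p = (0*(-4))*(-3*0²) = 0*(-3*0) = 0*0 = 0)
Y(q) = 2*q² (Y(q) = (q + q)*(q + 0) = (2*q)*q = 2*q²)
1/(-2874 - 4972) - Y(31) = 1/(-2874 - 4972) - 2*31² = 1/(-7846) - 2*961 = -1/7846 - 1*1922 = -1/7846 - 1922 = -15080013/7846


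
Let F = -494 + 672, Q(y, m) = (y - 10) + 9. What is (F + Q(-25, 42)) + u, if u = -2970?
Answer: -2818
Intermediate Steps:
Q(y, m) = -1 + y (Q(y, m) = (-10 + y) + 9 = -1 + y)
F = 178
(F + Q(-25, 42)) + u = (178 + (-1 - 25)) - 2970 = (178 - 26) - 2970 = 152 - 2970 = -2818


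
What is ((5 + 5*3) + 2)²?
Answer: 484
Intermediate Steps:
((5 + 5*3) + 2)² = ((5 + 15) + 2)² = (20 + 2)² = 22² = 484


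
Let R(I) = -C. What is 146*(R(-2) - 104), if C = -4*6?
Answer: -11680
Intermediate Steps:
C = -24
R(I) = 24 (R(I) = -1*(-24) = 24)
146*(R(-2) - 104) = 146*(24 - 104) = 146*(-80) = -11680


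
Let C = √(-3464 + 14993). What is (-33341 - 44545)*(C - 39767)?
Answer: 3097292562 - 233658*√1281 ≈ 3.0889e+9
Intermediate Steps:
C = 3*√1281 (C = √11529 = 3*√1281 ≈ 107.37)
(-33341 - 44545)*(C - 39767) = (-33341 - 44545)*(3*√1281 - 39767) = -77886*(-39767 + 3*√1281) = 3097292562 - 233658*√1281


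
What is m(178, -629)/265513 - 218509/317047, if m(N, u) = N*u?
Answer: -93514196331/84180100111 ≈ -1.1109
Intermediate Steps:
m(178, -629)/265513 - 218509/317047 = (178*(-629))/265513 - 218509/317047 = -111962*1/265513 - 218509*1/317047 = -111962/265513 - 218509/317047 = -93514196331/84180100111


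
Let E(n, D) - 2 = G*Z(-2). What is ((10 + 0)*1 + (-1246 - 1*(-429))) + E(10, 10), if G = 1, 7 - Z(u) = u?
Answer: -796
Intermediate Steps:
Z(u) = 7 - u
E(n, D) = 11 (E(n, D) = 2 + 1*(7 - 1*(-2)) = 2 + 1*(7 + 2) = 2 + 1*9 = 2 + 9 = 11)
((10 + 0)*1 + (-1246 - 1*(-429))) + E(10, 10) = ((10 + 0)*1 + (-1246 - 1*(-429))) + 11 = (10*1 + (-1246 + 429)) + 11 = (10 - 817) + 11 = -807 + 11 = -796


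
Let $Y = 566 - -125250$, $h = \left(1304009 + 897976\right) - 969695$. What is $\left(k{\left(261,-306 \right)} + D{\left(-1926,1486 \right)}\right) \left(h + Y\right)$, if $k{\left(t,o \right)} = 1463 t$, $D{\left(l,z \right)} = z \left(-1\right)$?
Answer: $516565123842$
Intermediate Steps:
$h = 1232290$ ($h = 2201985 - 969695 = 1232290$)
$D{\left(l,z \right)} = - z$
$Y = 125816$ ($Y = 566 + 125250 = 125816$)
$\left(k{\left(261,-306 \right)} + D{\left(-1926,1486 \right)}\right) \left(h + Y\right) = \left(1463 \cdot 261 - 1486\right) \left(1232290 + 125816\right) = \left(381843 - 1486\right) 1358106 = 380357 \cdot 1358106 = 516565123842$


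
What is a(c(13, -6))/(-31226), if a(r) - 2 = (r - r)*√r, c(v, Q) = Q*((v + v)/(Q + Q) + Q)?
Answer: -1/15613 ≈ -6.4049e-5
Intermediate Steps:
c(v, Q) = Q*(Q + v/Q) (c(v, Q) = Q*((2*v)/((2*Q)) + Q) = Q*((2*v)*(1/(2*Q)) + Q) = Q*(v/Q + Q) = Q*(Q + v/Q))
a(r) = 2 (a(r) = 2 + (r - r)*√r = 2 + 0*√r = 2 + 0 = 2)
a(c(13, -6))/(-31226) = 2/(-31226) = 2*(-1/31226) = -1/15613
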